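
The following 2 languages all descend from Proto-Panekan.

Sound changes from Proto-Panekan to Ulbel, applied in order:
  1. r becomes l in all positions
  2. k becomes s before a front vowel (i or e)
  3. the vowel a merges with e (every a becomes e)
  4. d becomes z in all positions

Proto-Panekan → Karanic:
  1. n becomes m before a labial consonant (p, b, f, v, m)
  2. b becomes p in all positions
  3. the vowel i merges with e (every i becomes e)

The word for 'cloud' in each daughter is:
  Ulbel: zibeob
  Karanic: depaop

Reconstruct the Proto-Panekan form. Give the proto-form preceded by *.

*dibaob

Position 6: Ulbel has b, Karanic has p. Ulbel preserves b here (none of its changes turn any other segment into b), so the proto-segment is *b.
Position 2: Ulbel has i, Karanic has e. Ulbel preserves i here (none of its changes turn any other segment into i), so the proto-segment is *i.
Position 4: Ulbel has e, Karanic has a. Karanic preserves a here (none of its changes turn any other segment into a), so the proto-segment is *a.
Verify the candidate proto-form against each daughter:
Ulbel: start from *dibaob.
  rule 1: no change — dibaob
  rule 2: no change — dibaob
  rule 3 (vowel merger): dibaob → dibeob
  rule 4 (unconditioned shift): dibeob → zibeob
  ⇒ Ulbel zibeob
Karanic: *dibaob
  dibaob (rule 1 does not apply)
  dibaob → dipaop   [unconditioned shift]
  dipaop → depaop   [vowel merger]
  giving Karanic depaop.
*dibaob is the unique common source.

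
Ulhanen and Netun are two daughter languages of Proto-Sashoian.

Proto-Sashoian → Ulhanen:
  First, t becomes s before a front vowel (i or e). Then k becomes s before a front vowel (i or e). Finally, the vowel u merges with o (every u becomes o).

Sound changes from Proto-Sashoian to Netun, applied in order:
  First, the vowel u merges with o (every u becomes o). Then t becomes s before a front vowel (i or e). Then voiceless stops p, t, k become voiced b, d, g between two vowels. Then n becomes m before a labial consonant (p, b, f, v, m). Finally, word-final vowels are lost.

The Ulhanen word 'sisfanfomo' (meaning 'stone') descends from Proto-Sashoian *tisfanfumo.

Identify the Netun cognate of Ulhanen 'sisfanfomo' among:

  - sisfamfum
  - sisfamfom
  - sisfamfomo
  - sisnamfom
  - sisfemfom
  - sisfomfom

Netun: start from *tisfanfumo.
  rule 1 (vowel merger): tisfanfumo → tisfanfomo
  rule 2 (palatalisation): tisfanfomo → sisfanfomo
  rule 3: no change — sisfanfomo
  rule 4 (nasal place assimilation): sisfanfomo → sisfamfomo
  rule 5 (apocope): sisfamfomo → sisfamfom
  ⇒ Netun sisfamfom

sisfamfom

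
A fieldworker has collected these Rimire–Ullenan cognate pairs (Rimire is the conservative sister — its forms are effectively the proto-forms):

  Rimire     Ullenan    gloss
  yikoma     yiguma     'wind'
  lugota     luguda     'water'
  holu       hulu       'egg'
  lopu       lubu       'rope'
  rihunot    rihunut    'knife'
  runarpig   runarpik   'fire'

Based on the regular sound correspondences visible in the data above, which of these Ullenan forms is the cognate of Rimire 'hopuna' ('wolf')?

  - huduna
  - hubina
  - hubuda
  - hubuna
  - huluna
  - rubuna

hubuna

lopu ~ lubu — Rimire o corresponds to Ullenan u after a consonant, before a labial obstruent.
lopu ~ lubu — Rimire p corresponds to Ullenan b between vowels (before a back vowel).
Applying these to Rimire 'hopuna':
  hopuna → hupuna   (o→u after a consonant, before a labial obstruent)
  hupuna → hubuna   (p→b between vowels (before a back vowel))
So the Ullenan cognate is 'hubuna'.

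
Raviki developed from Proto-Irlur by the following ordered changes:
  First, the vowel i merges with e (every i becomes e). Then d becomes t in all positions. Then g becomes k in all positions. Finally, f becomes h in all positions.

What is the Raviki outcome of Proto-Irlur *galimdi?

kalemte

Raviki: start from *galimdi.
  rule 1 (vowel merger): galimdi → galemde
  rule 2 (unconditioned shift): galemde → galemte
  rule 3 (unconditioned shift): galemte → kalemte
  rule 4: no change — kalemte
  ⇒ Raviki kalemte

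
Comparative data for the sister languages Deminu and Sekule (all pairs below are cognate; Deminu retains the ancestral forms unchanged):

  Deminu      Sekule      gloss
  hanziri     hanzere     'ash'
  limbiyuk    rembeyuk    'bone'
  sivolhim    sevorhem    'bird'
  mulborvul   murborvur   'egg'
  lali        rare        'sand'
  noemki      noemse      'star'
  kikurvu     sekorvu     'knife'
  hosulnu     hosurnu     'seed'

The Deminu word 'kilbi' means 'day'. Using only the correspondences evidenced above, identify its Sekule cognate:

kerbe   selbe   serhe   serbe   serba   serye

kikurvu ~ sekorvu — Deminu k corresponds to Sekule s word-initially before a front vowel.
limbiyuk ~ rembeyuk, kikurvu ~ sekorvu — Deminu i corresponds to Sekule e after a consonant, before a consonant other than r, m, n, p, b, f, v.
mulborvul ~ murborvur — Deminu l corresponds to Sekule r after a vowel, before a labial obstruent.
hanziri ~ hanzere, lali ~ rare — Deminu i corresponds to Sekule e word-finally.
Applying these to Deminu 'kilbi':
  kilbi → silbi   (k→s word-initially before a front vowel)
  silbi → selbi   (i→e after a consonant, before a consonant other than r, m, n, p, b, f, v)
  selbi → serbi   (l→r after a vowel, before a labial obstruent)
  serbi → serbe   (i→e word-finally)
So the Sekule cognate is 'serbe'.

serbe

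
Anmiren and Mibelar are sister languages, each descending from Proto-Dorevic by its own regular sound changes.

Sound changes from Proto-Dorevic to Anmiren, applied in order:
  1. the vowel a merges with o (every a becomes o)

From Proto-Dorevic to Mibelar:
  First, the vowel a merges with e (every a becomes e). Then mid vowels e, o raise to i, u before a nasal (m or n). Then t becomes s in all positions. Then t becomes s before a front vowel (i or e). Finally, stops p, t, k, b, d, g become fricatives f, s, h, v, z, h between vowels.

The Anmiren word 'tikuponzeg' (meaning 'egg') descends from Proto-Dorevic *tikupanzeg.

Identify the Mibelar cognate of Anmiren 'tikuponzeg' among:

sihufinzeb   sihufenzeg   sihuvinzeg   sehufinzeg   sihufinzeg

Mibelar: *tikupanzeg
  tikupanzeg → tikupenzeg   [vowel merger]
  tikupenzeg → tikupinzeg   [pre-nasal raising]
  tikupinzeg → sikupinzeg   [unconditioned shift]
  sikupinzeg (rule 4 does not apply)
  sikupinzeg → sihufinzeg   [intervocalic lenition]
  giving Mibelar sihufinzeg.

sihufinzeg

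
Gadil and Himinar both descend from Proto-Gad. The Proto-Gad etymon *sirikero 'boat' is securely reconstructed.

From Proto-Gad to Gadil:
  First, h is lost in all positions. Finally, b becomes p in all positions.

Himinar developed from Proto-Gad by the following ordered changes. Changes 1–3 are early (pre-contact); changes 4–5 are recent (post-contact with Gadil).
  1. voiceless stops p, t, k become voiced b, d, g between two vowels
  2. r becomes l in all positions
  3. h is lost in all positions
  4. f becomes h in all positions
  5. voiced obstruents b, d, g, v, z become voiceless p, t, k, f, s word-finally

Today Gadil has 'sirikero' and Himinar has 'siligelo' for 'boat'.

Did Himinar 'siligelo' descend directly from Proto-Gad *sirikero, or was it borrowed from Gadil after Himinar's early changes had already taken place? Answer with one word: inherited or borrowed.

If inherited, *sirikero would pass through all of Himinar's changes:
Himinar: *sirikero
  sirikero → sirigero   [intervocalic voicing]
  sirigero → siligelo   [unconditioned shift]
  siligelo (rule 3 does not apply)
  siligelo (rule 4 does not apply)
  siligelo (rule 5 does not apply)
  giving Himinar siligelo.
If borrowed from Gadil 'sirikero' after the early changes, it would undergo only the recent ones:
  rule 4 (unconditioned shift): no change (sirikero)
  rule 5 (final devoicing): no change (sirikero)
  ⇒ as a loan: sirikero
Himinar 'siligelo' matches the inherited outcome exactly, so it is an inherited cognate, not a loan.

inherited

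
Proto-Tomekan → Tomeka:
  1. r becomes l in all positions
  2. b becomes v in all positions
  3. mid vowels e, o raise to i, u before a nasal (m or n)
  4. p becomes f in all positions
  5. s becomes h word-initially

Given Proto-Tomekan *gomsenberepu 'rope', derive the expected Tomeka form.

gumsinvelefu

Tomeka: *gomsenberepu > gomsenbelepu > gomsenvelepu > gumsinvelepu > gumsinvelefu  (by unconditioned shift, unconditioned shift, pre-nasal raising, unconditioned shift)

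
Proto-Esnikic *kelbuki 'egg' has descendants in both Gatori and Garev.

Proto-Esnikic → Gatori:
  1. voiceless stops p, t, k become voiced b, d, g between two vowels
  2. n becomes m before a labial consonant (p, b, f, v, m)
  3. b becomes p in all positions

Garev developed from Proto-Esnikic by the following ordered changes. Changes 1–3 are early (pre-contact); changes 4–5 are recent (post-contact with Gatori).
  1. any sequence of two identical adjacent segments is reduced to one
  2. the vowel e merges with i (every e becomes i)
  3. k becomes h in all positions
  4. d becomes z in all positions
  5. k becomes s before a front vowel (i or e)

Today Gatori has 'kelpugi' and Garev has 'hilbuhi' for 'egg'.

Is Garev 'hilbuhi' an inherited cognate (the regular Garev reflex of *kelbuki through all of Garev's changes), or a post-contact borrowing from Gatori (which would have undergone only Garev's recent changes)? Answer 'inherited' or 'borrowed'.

If inherited, *kelbuki would pass through all of Garev's changes:
Garev: *kelbuki
  kelbuki (rule 1 does not apply)
  kelbuki → kilbuki   [vowel merger]
  kilbuki → hilbuhi   [unconditioned shift]
  hilbuhi (rule 4 does not apply)
  hilbuhi (rule 5 does not apply)
  giving Garev hilbuhi.
If borrowed from Gatori 'kelpugi' after the early changes, it would undergo only the recent ones:
  rule 4 (unconditioned shift): no change (kelpugi)
  rule 5 (palatalisation): kelpugi → selpugi
  ⇒ as a loan: selpugi
Garev 'hilbuhi' matches the inherited outcome exactly, so it is an inherited cognate, not a loan.

inherited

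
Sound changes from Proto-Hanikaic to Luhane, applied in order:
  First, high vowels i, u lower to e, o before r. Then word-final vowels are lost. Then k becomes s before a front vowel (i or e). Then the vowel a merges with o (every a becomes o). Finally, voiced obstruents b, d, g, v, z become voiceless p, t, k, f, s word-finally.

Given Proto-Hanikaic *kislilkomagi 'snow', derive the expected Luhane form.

sislilkomok

Luhane: start from *kislilkomagi.
  rule 1: no change — kislilkomagi
  rule 2 (apocope): kislilkomagi → kislilkomag
  rule 3 (palatalisation): kislilkomag → sislilkomag
  rule 4 (vowel merger): sislilkomag → sislilkomog
  rule 5 (final devoicing): sislilkomog → sislilkomok
  ⇒ Luhane sislilkomok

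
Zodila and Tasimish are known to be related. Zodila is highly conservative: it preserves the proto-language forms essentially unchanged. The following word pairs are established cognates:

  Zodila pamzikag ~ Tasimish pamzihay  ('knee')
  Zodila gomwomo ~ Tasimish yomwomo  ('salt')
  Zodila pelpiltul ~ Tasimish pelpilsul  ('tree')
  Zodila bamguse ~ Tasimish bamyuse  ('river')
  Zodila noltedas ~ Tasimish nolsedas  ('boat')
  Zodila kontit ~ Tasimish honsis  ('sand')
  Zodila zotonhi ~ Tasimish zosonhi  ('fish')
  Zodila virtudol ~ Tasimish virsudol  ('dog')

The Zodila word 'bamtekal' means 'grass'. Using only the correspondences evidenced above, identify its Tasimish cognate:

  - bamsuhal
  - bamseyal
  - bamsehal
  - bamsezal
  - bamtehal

bamsehal

noltedas ~ nolsedas — Zodila t corresponds to Tasimish s after a consonant, before a front vowel.
pamzikag ~ pamzihay — Zodila k corresponds to Tasimish h between vowels (before a back vowel).
Applying these to Zodila 'bamtekal':
  bamtekal → bamsekal   (t→s after a consonant, before a front vowel)
  bamsekal → bamsehal   (k→h between vowels (before a back vowel))
So the Tasimish cognate is 'bamsehal'.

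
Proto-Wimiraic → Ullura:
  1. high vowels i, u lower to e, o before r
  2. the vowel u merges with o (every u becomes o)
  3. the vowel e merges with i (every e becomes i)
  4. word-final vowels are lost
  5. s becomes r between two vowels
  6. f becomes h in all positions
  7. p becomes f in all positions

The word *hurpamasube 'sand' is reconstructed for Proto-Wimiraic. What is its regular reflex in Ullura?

Ullura: start from *hurpamasube.
  rule 1 (pre-rhotic lowering): hurpamasube → horpamasube
  rule 2 (vowel merger): horpamasube → horpamasobe
  rule 3 (vowel merger): horpamasobe → horpamasobi
  rule 4 (apocope): horpamasobi → horpamasob
  rule 5 (rhotacism): horpamasob → horpamarob
  rule 6: no change — horpamarob
  rule 7 (unconditioned shift): horpamarob → horfamarob
  ⇒ Ullura horfamarob

horfamarob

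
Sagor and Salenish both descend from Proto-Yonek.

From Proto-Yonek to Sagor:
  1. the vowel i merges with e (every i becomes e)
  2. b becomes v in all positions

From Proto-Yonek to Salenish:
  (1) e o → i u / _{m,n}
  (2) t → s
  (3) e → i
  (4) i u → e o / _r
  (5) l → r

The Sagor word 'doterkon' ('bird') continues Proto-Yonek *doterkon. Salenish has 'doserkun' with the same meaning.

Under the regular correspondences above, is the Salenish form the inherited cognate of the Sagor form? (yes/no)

Derive the expected Salenish reflex of *doterkon:
Salenish: *doterkon > doterkun > doserkun > dosirkun > doserkun  (by pre-nasal raising, unconditioned shift, vowel merger, pre-rhotic lowering)
Salenish 'doserkun' matches the regular reflex exactly, so the pair is cognate.

yes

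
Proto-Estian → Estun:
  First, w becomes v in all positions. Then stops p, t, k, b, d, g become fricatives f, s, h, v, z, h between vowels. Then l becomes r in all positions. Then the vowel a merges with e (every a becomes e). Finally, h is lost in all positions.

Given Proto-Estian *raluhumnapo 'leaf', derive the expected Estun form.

Estun: *raluhumnapo > raluhumnafo > raruhumnafo > reruhumnefo > reruumnefo  (by intervocalic lenition, unconditioned shift, vowel merger, h-loss)

reruumnefo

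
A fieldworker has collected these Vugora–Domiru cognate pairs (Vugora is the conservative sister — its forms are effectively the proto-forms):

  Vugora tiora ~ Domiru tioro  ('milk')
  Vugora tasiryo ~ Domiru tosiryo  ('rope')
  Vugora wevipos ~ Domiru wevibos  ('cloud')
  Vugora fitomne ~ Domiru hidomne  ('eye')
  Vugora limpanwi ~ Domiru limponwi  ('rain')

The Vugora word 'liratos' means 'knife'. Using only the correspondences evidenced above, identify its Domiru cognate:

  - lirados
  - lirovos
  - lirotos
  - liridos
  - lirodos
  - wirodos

lirodos

tasiryo ~ tosiryo — Vugora a corresponds to Domiru o after a consonant, before a consonant other than r, m, n, p, b, f, v.
fitomne ~ hidomne — Vugora t corresponds to Domiru d between vowels (before a back vowel).
Applying these to Vugora 'liratos':
  liratos → lirotos   (a→o after a consonant, before a consonant other than r, m, n, p, b, f, v)
  lirotos → lirodos   (t→d between vowels (before a back vowel))
So the Domiru cognate is 'lirodos'.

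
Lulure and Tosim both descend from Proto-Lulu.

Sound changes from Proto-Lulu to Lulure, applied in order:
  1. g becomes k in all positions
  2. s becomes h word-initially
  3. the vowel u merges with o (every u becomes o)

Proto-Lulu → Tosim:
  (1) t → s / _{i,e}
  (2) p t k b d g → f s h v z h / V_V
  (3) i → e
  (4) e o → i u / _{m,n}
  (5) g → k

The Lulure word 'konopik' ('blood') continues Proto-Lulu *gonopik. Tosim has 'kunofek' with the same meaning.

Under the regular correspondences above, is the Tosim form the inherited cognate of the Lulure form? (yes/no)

yes

Derive the expected Tosim reflex of *gonopik:
Tosim: *gonopik > gonofik > gonofek > gunofek > kunofek  (by intervocalic lenition, vowel merger, pre-nasal raising, unconditioned shift)
Tosim 'kunofek' matches the regular reflex exactly, so the pair is cognate.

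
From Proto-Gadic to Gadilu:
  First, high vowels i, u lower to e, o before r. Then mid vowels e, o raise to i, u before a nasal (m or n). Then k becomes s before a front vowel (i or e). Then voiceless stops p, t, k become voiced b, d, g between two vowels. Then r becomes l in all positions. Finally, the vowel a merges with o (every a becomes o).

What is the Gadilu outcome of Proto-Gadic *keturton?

Gadilu: *keturton
  keturton → ketorton   [pre-rhotic lowering]
  ketorton → ketortun   [pre-nasal raising]
  ketortun → setortun   [palatalisation]
  setortun → sedortun   [intervocalic voicing]
  sedortun → sedoltun   [unconditioned shift]
  sedoltun (rule 6 does not apply)
  giving Gadilu sedoltun.

sedoltun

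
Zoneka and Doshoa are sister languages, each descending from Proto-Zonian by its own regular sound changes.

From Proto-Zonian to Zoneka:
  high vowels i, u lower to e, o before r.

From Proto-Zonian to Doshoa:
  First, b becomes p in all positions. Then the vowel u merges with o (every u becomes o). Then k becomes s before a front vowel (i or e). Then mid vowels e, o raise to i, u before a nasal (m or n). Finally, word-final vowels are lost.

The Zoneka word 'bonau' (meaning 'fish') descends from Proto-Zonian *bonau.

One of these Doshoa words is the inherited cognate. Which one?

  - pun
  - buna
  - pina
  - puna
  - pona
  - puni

Doshoa: *bonau
  bonau → ponau   [unconditioned shift]
  ponau → ponao   [vowel merger]
  ponao (rule 3 does not apply)
  ponao → punao   [pre-nasal raising]
  punao → puna   [apocope]
  giving Doshoa puna.
Only 'puna' matches the regular Doshoa development of *bonau.

puna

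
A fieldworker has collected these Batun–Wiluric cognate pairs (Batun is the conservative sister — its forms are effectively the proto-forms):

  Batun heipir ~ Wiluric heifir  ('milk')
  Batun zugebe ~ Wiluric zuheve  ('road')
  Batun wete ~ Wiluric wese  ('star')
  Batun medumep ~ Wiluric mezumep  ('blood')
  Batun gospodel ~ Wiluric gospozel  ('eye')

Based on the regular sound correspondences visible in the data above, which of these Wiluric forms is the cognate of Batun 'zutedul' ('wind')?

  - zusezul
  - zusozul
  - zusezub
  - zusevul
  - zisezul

wete ~ wese — Batun t corresponds to Wiluric s between vowels (before a front vowel).
medumep ~ mezumep — Batun d corresponds to Wiluric z between vowels (before a back vowel).
Applying these to Batun 'zutedul':
  zutedul → zusedul   (t→s between vowels (before a front vowel))
  zusedul → zusezul   (d→z between vowels (before a back vowel))
So the Wiluric cognate is 'zusezul'.

zusezul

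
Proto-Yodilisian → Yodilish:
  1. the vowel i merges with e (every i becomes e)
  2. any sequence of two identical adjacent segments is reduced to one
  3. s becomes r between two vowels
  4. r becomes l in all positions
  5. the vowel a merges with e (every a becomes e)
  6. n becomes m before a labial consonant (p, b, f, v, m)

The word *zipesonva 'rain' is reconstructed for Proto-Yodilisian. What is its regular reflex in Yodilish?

zepelomve

Yodilish: *zipesonva
  zipesonva → zepesonva   [vowel merger]
  zepesonva (rule 2 does not apply)
  zepesonva → zeperonva   [rhotacism]
  zeperonva → zepelonva   [unconditioned shift]
  zepelonva → zepelonve   [vowel merger]
  zepelonve → zepelomve   [nasal place assimilation]
  giving Yodilish zepelomve.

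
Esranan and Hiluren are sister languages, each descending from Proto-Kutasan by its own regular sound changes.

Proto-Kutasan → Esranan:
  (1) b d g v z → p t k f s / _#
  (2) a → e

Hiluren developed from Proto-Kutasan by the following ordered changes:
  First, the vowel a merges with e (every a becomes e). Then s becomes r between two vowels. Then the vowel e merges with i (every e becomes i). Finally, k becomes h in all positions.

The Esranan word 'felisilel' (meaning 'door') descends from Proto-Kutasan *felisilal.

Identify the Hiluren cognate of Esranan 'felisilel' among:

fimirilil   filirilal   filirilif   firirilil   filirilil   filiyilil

Hiluren: *felisilal
  felisilal → felisilel   [vowel merger]
  felisilel → felirilel   [rhotacism]
  felirilel → filirilil   [vowel merger]
  filirilil (rule 4 does not apply)
  giving Hiluren filirilil.
Only 'filirilil' matches the regular Hiluren development of *felisilal.

filirilil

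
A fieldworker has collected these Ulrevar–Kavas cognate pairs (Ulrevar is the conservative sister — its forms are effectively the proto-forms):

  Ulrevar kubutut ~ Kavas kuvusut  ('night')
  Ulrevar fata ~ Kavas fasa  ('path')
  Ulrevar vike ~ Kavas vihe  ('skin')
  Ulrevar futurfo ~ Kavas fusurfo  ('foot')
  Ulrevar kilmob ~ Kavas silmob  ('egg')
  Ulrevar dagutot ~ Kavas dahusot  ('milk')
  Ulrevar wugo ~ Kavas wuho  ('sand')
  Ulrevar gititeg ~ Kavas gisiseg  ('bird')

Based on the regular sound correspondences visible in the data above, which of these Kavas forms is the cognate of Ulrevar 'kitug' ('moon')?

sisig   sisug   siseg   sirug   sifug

sisug

kilmob ~ silmob — Ulrevar k corresponds to Kavas s word-initially before a front vowel.
kubutut ~ kuvusut, futurfo ~ fusurfo — Ulrevar t corresponds to Kavas s between vowels (before a back vowel).
Applying these to Ulrevar 'kitug':
  kitug → situg   (k→s word-initially before a front vowel)
  situg → sisug   (t→s between vowels (before a back vowel))
So the Kavas cognate is 'sisug'.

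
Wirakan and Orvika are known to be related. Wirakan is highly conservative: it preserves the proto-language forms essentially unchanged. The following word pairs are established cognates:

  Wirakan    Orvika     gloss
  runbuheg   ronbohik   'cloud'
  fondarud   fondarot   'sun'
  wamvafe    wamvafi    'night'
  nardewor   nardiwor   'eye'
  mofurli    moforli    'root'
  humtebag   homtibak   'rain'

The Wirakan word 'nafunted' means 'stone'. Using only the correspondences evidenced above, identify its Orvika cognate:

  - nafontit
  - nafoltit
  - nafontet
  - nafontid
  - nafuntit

runbuheg ~ ronbohik — Wirakan u corresponds to Orvika o after a consonant, before a nasal.
runbuheg ~ ronbohik, nardewor ~ nardiwor — Wirakan e corresponds to Orvika i after a consonant, before a consonant other than r, m, n, p, b, f, v.
fondarud ~ fondarot — Wirakan d corresponds to Orvika t word-finally.
Applying these to Wirakan 'nafunted':
  nafunted → nafonted   (u→o after a consonant, before a nasal)
  nafonted → nafontid   (e→i after a consonant, before a consonant other than r, m, n, p, b, f, v)
  nafontid → nafontit   (d→t word-finally)
So the Orvika cognate is 'nafontit'.

nafontit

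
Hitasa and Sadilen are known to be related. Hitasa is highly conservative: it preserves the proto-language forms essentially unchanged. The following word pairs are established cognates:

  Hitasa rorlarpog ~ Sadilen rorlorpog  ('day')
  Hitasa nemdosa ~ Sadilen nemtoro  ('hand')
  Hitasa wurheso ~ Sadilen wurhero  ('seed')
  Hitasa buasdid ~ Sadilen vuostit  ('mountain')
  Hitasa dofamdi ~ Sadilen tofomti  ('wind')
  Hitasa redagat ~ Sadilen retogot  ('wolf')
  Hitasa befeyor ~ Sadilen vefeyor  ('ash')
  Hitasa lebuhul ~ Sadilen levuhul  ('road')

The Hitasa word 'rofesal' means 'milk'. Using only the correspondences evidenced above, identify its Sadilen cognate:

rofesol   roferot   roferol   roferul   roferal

nemdosa ~ nemtoro — Hitasa s corresponds to Sadilen r between vowels (before a back vowel).
redagat ~ retogot — Hitasa a corresponds to Sadilen o after a consonant, before a consonant other than r, m, n, p, b, f, v.
Applying these to Hitasa 'rofesal':
  rofesal → roferal   (s→r between vowels (before a back vowel))
  roferal → roferol   (a→o after a consonant, before a consonant other than r, m, n, p, b, f, v)
So the Sadilen cognate is 'roferol'.

roferol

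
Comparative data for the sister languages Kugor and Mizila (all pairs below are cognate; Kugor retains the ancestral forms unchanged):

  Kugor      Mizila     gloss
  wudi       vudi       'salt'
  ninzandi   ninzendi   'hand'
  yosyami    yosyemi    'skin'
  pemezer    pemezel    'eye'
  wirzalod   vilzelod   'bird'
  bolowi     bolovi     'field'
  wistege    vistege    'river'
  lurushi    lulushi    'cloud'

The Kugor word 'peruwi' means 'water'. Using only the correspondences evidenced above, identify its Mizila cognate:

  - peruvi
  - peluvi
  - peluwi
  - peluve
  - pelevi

peluvi

lurushi ~ lulushi — Kugor r corresponds to Mizila l between vowels (before a back vowel).
bolowi ~ bolovi — Kugor w corresponds to Mizila v between vowels (before a front vowel).
Applying these to Kugor 'peruwi':
  peruwi → peluwi   (r→l between vowels (before a back vowel))
  peluwi → peluvi   (w→v between vowels (before a front vowel))
So the Mizila cognate is 'peluvi'.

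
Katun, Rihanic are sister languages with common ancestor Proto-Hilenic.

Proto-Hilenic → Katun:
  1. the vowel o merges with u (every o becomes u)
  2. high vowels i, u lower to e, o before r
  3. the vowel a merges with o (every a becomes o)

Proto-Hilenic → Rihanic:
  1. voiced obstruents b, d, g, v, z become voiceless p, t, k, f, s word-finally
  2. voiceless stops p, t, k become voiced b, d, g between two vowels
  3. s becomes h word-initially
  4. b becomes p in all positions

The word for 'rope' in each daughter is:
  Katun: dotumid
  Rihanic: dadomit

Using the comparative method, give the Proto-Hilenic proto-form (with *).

*datomid

Position 3: Katun has t, Rihanic has d. Katun preserves t here (none of its changes turn any other segment into t), so the proto-segment is *t.
Position 4: Katun has u, Rihanic has o. Rihanic preserves o here (none of its changes turn any other segment into o), so the proto-segment is *o.
This points to *datomid. Verify forward in each daughter:
Katun: start from *datomid.
  rule 1 (vowel merger): datomid → datumid
  rule 2: no change — datumid
  rule 3 (vowel merger): datumid → dotumid
  ⇒ Katun dotumid
Rihanic: *datomid
  datomid → datomit   [final devoicing]
  datomit → dadomit   [intervocalic voicing]
  dadomit (rule 3 does not apply)
  dadomit (rule 4 does not apply)
  giving Rihanic dadomit.
*datomid is the unique common source.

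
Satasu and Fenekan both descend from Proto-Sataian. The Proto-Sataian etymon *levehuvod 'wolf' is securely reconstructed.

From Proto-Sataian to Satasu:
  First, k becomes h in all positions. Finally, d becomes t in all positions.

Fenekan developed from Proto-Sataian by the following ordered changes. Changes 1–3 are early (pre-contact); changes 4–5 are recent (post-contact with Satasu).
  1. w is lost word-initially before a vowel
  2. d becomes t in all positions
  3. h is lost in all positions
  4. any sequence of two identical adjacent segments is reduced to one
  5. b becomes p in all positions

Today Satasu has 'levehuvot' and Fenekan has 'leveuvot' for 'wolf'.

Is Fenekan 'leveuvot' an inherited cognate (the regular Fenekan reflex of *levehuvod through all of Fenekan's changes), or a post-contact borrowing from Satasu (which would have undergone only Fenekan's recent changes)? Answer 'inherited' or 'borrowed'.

If inherited, *levehuvod would pass through all of Fenekan's changes:
Fenekan: *levehuvod > levehuvot > leveuvot  (by unconditioned shift, h-loss)
If borrowed from Satasu 'levehuvot' after the early changes, it would undergo only the recent ones:
  rule 4 (degemination): no change (levehuvot)
  rule 5 (unconditioned shift): no change (levehuvot)
  ⇒ as a loan: levehuvot
Fenekan 'leveuvot' matches the inherited outcome exactly, so it is an inherited cognate, not a loan.

inherited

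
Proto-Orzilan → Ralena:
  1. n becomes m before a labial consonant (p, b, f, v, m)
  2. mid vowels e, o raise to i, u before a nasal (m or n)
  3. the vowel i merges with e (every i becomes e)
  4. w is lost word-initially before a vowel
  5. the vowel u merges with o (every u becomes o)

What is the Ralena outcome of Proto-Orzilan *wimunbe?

emombe

Ralena: *wimunbe > wimumbe > wemumbe > emumbe > emombe  (by nasal place assimilation, vowel merger, glide loss, vowel merger)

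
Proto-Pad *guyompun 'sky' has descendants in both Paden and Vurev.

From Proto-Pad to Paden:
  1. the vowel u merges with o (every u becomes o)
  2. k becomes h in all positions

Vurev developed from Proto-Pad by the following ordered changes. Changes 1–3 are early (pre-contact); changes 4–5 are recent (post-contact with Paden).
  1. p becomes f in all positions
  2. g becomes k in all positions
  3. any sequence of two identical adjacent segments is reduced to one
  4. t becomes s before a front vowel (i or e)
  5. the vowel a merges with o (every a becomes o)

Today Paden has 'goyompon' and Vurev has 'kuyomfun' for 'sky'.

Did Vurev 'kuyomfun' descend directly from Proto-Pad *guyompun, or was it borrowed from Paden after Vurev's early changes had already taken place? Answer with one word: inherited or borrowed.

inherited

If inherited, *guyompun would pass through all of Vurev's changes:
Vurev: *guyompun > guyomfun > kuyomfun  (by unconditioned shift, unconditioned shift)
If borrowed from Paden 'goyompon' after the early changes, it would undergo only the recent ones:
  rule 4 (palatalisation): no change (goyompon)
  rule 5 (vowel merger): no change (goyompon)
  ⇒ as a loan: goyompon
Vurev 'kuyomfun' matches the inherited outcome exactly, so it is an inherited cognate, not a loan.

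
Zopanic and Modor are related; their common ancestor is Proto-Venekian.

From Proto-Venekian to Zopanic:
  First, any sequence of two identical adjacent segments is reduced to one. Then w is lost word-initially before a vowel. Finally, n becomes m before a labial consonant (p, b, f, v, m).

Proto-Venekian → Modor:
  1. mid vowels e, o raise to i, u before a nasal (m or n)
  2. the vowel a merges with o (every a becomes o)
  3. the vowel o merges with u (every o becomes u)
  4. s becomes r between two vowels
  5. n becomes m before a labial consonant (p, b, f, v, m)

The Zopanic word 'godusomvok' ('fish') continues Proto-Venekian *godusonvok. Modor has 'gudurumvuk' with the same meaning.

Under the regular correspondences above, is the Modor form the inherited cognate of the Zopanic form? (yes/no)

Derive the expected Modor reflex of *godusonvok:
Modor: start from *godusonvok.
  rule 1 (pre-nasal raising): godusonvok → godusunvok
  rule 2: no change — godusunvok
  rule 3 (vowel merger): godusunvok → gudusunvuk
  rule 4 (rhotacism): gudusunvuk → gudurunvuk
  rule 5 (nasal place assimilation): gudurunvuk → gudurumvuk
  ⇒ Modor gudurumvuk
Modor 'gudurumvuk' matches the regular reflex exactly, so the pair is cognate.

yes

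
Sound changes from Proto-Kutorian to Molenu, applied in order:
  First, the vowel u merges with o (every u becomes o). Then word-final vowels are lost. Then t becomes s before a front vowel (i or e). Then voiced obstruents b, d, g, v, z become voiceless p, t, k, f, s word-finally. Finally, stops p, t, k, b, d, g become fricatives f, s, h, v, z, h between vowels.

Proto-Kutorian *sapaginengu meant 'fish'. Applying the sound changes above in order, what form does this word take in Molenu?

Molenu: start from *sapaginengu.
  rule 1 (vowel merger): sapaginengu → sapaginengo
  rule 2 (apocope): sapaginengo → sapagineng
  rule 3: no change — sapagineng
  rule 4 (final devoicing): sapagineng → sapaginenk
  rule 5 (intervocalic lenition): sapaginenk → safahinenk
  ⇒ Molenu safahinenk

safahinenk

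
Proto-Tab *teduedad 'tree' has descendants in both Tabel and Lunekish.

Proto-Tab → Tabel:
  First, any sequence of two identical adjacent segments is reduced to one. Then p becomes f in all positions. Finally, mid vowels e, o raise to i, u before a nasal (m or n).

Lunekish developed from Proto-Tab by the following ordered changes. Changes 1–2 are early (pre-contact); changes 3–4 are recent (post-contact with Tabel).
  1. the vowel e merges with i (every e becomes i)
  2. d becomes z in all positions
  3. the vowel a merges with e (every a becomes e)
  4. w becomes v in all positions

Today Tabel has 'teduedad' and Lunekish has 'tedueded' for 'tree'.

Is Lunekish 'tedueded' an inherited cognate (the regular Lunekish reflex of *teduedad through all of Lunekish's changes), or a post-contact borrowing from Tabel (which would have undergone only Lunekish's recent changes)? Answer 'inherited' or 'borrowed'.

If inherited, *teduedad would pass through all of Lunekish's changes:
Lunekish: *teduedad
  teduedad → tiduidad   [vowel merger]
  tiduidad → tizuizaz   [unconditioned shift]
  tizuizaz → tizuizez   [vowel merger]
  tizuizez (rule 4 does not apply)
  giving Lunekish tizuizez.
If borrowed from Tabel 'teduedad' after the early changes, it would undergo only the recent ones:
  rule 3 (vowel merger): teduedad → tedueded
  rule 4 (unconditioned shift): no change (tedueded)
  ⇒ as a loan: tedueded
Lunekish 'tedueded' matches the loan outcome 'tedueded', not the inherited 'tizuizez' — it skipped the early Lunekish changes, so it was borrowed from Tabel.

borrowed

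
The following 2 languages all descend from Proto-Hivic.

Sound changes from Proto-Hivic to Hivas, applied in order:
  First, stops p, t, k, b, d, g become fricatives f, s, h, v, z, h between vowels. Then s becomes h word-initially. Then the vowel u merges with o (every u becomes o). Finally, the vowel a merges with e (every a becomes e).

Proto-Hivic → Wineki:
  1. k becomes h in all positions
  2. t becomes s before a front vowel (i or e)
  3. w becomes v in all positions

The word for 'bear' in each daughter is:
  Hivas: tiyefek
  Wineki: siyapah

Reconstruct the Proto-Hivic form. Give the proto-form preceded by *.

Position 5: Hivas has f, Wineki has p. Wineki preserves p here (none of its changes turn any other segment into p), so the proto-segment is *p.
Position 1: Hivas has t, Wineki has s. Hivas preserves t here (none of its changes turn any other segment into t), so the proto-segment is *t.
Continuing position by position gives *tiyapak; check it forward:
Hivas: *tiyapak > tiyafak > tiyefek  (by intervocalic lenition, vowel merger)
Wineki: *tiyapak > tiyapah > siyapah  (by unconditioned shift, palatalisation)
No other proto-form is consistent with every reflex, so the reconstruction is *tiyapak.

*tiyapak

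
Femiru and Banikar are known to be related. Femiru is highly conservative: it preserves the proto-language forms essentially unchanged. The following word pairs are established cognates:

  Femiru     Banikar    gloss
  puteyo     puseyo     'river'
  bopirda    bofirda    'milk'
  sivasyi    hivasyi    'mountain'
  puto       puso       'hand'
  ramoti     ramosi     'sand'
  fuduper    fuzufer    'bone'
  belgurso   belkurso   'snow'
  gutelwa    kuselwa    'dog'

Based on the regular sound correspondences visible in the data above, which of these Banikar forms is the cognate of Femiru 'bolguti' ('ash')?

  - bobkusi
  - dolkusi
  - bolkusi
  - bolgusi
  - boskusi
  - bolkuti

belgurso ~ belkurso — Femiru g corresponds to Banikar k after a consonant, before a back vowel.
ramoti ~ ramosi — Femiru t corresponds to Banikar s between vowels (before a front vowel).
Applying these to Femiru 'bolguti':
  bolguti → bolkuti   (g→k after a consonant, before a back vowel)
  bolkuti → bolkusi   (t→s between vowels (before a front vowel))
So the Banikar cognate is 'bolkusi'.

bolkusi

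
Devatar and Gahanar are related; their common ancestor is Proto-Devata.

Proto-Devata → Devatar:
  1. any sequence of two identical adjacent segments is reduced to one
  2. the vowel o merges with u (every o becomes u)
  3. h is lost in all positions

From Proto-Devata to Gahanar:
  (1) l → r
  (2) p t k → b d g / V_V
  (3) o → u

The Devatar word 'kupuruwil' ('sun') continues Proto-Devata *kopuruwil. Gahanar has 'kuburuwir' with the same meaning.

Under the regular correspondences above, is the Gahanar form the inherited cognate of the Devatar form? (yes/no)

yes

Derive the expected Gahanar reflex of *kopuruwil:
Gahanar: *kopuruwil > kopuruwir > koburuwir > kuburuwir  (by unconditioned shift, intervocalic voicing, vowel merger)
Gahanar 'kuburuwir' matches the regular reflex exactly, so the pair is cognate.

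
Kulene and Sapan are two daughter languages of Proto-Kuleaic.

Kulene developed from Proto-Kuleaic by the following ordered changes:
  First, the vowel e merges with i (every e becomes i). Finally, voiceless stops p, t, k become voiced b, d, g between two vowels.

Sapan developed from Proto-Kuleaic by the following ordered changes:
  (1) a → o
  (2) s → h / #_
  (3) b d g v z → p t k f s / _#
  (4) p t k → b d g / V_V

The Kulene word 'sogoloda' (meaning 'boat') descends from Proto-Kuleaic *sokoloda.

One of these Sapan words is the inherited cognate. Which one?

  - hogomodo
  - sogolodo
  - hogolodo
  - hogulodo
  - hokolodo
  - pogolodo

Sapan: *sokoloda
  sokoloda → sokolodo   [vowel merger]
  sokolodo → hokolodo   [debuccalisation]
  hokolodo (rule 3 does not apply)
  hokolodo → hogolodo   [intervocalic voicing]
  giving Sapan hogolodo.
The other candidates each miss or misapply at least one Sapan change.

hogolodo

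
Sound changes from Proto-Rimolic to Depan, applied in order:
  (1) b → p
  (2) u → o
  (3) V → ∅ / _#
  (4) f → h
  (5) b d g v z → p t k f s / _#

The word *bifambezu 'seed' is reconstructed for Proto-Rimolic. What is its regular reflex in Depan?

pihampes

Depan: *bifambezu > pifampezu > pifampezo > pifampez > pihampez > pihampes  (by unconditioned shift, vowel merger, apocope, unconditioned shift, final devoicing)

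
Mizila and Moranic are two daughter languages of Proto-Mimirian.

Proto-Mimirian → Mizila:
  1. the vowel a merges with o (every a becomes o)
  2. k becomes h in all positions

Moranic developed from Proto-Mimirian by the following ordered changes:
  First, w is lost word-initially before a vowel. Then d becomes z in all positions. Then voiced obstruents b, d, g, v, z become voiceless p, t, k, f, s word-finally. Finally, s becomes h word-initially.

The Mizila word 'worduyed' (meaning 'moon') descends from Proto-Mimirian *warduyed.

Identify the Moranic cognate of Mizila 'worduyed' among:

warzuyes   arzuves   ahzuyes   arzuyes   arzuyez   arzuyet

arzuyes

Moranic: *warduyed > arduyed > arzuyez > arzuyes  (by glide loss, unconditioned shift, final devoicing)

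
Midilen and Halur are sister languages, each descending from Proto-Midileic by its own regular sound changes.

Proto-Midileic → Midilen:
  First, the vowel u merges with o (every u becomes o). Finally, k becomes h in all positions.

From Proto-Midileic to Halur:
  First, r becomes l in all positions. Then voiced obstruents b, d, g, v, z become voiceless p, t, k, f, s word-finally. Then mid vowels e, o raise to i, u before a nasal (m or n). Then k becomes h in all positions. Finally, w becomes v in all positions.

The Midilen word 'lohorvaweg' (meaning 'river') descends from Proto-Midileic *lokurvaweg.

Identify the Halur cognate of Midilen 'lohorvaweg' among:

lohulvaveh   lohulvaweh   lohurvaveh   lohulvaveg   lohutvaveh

Halur: *lokurvaweg
  lokurvaweg → lokulvaweg   [unconditioned shift]
  lokulvaweg → lokulvawek   [final devoicing]
  lokulvawek (rule 3 does not apply)
  lokulvawek → lohulvaweh   [unconditioned shift]
  lohulvaweh → lohulvaveh   [unconditioned shift]
  giving Halur lohulvaveh.
Among the options, 'lohulvaveh' alone shows every Halur change applied in order.

lohulvaveh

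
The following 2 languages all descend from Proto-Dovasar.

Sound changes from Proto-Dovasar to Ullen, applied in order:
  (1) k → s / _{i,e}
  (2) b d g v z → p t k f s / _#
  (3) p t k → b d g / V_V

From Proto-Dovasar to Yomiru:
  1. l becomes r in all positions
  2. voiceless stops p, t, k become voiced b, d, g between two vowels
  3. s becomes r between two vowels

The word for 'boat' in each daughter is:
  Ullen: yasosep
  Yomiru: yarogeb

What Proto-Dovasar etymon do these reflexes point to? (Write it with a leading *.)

*yasokeb

Position 3: Ullen has s, Yomiru has r. Taking the neighbouring segments as reconstructed: Ullen s can only go back to *s; Yomiru r could go back to *s or *l or *r — the one source consistent with every daughter is *s.
Position 7: Ullen has p, Yomiru has b. Taking the neighbouring segments as reconstructed: Ullen p could go back to *p or *b; Yomiru b can only go back to *b — the one source consistent with every daughter is *b.
Position 5: Ullen has s, Yomiru has g. Taking the neighbouring segments as reconstructed: Ullen s could go back to *k or *s; Yomiru g could go back to *k or *g — the one source consistent with every daughter is *k.
This points to *yasokeb. Verify forward in each daughter:
Ullen: *yasokeb > yasoseb > yasosep  (by palatalisation, final devoicing)
Yomiru: start from *yasokeb.
  rule 1: no change — yasokeb
  rule 2 (intervocalic voicing): yasokeb → yasogeb
  rule 3 (rhotacism): yasogeb → yarogeb
  ⇒ Yomiru yarogeb
*yasokeb is the unique common source.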